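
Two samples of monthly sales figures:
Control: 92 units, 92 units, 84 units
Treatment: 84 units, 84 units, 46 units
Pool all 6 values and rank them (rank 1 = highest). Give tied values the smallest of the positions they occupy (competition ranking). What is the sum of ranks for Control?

Sorted (descending): 92, 92, 84, 84, 84, 46
The 2 values of 92 occupy positions 1–2 → each gets rank 1.
The 3 values of 84 occupy positions 3–5 → each gets rank 3.
Control values → pooled ranks: 92→1, 92→1, 84→3
Rank sum = 1 + 1 + 3 = 5

5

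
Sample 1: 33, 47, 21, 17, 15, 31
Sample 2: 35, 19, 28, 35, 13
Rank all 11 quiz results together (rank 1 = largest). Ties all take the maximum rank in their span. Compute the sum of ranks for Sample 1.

Sorted (descending): 47, 35, 35, 33, 31, 28, 21, 19, 17, 15, 13
The 2 values of 35 occupy positions 2–3 → each gets rank 3.
Sample 1 values → pooled ranks: 33→4, 47→1, 21→7, 17→9, 15→10, 31→5
Rank sum = 4 + 1 + 7 + 9 + 10 + 5 = 36

36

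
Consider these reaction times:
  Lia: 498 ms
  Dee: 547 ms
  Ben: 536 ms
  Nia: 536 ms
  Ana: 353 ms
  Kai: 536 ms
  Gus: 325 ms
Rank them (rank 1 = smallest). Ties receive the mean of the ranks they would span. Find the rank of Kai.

Sorted (ascending): 325, 353, 498, 536, 536, 536, 547
The 3 values of 536 occupy positions 4–6 → average rank 5.
Kai has value 536 ms → rank 5.

5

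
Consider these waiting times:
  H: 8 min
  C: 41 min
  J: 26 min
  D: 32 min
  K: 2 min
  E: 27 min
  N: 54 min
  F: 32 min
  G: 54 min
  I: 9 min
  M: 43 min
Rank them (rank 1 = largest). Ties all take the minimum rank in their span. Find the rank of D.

5

Sorted (descending): 54, 54, 43, 41, 32, 32, 27, 26, 9, 8, 2
The 2 values of 54 occupy positions 1–2 → each gets rank 1.
The 2 values of 32 occupy positions 5–6 → each gets rank 5.
D has value 32 min → rank 5.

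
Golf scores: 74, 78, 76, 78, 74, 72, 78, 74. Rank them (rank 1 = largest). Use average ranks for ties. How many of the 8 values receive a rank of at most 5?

Sorted (descending): 78, 78, 78, 76, 74, 74, 74, 72
The 3 values of 78 occupy positions 1–3 → average rank 2.
The 3 values of 74 occupy positions 5–7 → average rank 6.
Ranks ≤ 5: {2, 2, 2, 4} → 4 values.

4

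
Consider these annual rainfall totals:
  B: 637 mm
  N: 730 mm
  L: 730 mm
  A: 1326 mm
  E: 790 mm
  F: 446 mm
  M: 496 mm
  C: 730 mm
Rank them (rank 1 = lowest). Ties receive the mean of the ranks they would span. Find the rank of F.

Sorted (ascending): 446, 496, 637, 730, 730, 730, 790, 1326
The 3 values of 730 occupy positions 4–6 → average rank 5.
F has value 446 mm → rank 1.

1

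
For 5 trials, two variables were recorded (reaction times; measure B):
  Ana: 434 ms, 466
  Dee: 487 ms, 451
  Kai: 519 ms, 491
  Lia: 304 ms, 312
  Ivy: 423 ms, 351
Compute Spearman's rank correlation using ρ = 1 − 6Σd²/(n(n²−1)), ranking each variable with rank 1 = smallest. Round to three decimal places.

0.900

Ranks of variable 1: 3, 4, 5, 1, 2
Ranks of variable 2: 4, 3, 5, 1, 2
d = r₁ − r₂: -1, 1, 0, 0, 0
d²: 1, 1, 0, 0, 0; Σd² = 2
ρ = 1 − 6·2/(5·24) = 1 − 12/120 = 0.900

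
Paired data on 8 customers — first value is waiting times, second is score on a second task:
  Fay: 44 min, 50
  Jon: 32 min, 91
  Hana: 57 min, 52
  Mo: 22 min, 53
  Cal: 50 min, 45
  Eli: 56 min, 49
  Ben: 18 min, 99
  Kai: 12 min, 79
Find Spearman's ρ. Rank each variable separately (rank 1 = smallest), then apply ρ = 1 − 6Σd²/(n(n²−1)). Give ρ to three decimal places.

-0.714

Ranks of variable 1: 5, 4, 8, 3, 6, 7, 2, 1
Ranks of variable 2: 3, 7, 4, 5, 1, 2, 8, 6
d = r₁ − r₂: 2, -3, 4, -2, 5, 5, -6, -5
d²: 4, 9, 16, 4, 25, 25, 36, 25; Σd² = 144
ρ = 1 − 6·144/(8·63) = 1 − 864/504 = -0.714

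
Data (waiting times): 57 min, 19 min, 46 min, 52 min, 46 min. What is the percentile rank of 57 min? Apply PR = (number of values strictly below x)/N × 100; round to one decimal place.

N = 5.
Strictly below 57: 4. Equal to 57: 1.
PR = 4/5 × 100 = 80.0

80.0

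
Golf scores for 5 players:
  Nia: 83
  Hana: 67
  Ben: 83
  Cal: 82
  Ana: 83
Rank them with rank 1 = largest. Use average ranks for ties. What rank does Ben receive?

Sorted (descending): 83, 83, 83, 82, 67
The 3 values of 83 occupy positions 1–3 → average rank 2.
Ben has value 83 → rank 2.

2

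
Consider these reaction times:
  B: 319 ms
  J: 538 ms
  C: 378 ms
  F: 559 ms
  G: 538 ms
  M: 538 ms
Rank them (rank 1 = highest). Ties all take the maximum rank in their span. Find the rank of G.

Sorted (descending): 559, 538, 538, 538, 378, 319
The 3 values of 538 occupy positions 2–4 → each gets rank 4.
G has value 538 ms → rank 4.

4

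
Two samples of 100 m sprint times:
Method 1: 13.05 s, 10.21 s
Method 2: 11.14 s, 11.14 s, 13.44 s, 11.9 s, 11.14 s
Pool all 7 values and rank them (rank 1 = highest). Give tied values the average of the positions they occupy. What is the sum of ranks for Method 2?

Sorted (descending): 13.44, 13.05, 11.9, 11.14, 11.14, 11.14, 10.21
The 3 values of 11.14 occupy positions 4–6 → average rank 5.
Method 2 values → pooled ranks: 11.14→5, 11.14→5, 13.44→1, 11.9→3, 11.14→5
Rank sum = 5 + 5 + 1 + 3 + 5 = 19

19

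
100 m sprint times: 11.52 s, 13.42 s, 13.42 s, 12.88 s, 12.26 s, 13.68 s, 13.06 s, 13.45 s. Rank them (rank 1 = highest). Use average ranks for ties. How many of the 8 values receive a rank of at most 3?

2

Sorted (descending): 13.68, 13.45, 13.42, 13.42, 13.06, 12.88, 12.26, 11.52
The 2 values of 13.42 occupy positions 3–4 → average rank (3+4)/2 = 3.5.
Ranks ≤ 3: {1, 2} → 2 values.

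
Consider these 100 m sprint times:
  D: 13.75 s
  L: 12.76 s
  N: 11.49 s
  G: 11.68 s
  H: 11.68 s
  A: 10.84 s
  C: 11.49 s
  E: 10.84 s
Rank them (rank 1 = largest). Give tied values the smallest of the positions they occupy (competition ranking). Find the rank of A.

Sorted (descending): 13.75, 12.76, 11.68, 11.68, 11.49, 11.49, 10.84, 10.84
The 2 values of 11.68 occupy positions 3–4 → each gets rank 3.
The 2 values of 11.49 occupy positions 5–6 → each gets rank 5.
The 2 values of 10.84 occupy positions 7–8 → each gets rank 7.
A has value 10.84 s → rank 7.

7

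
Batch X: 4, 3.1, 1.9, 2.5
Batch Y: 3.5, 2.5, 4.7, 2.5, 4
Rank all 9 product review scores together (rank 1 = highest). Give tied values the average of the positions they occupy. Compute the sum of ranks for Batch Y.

Sorted (descending): 4.7, 4, 4, 3.5, 3.1, 2.5, 2.5, 2.5, 1.9
The 2 values of 4 occupy positions 2–3 → average rank (2+3)/2 = 2.5.
The 3 values of 2.5 occupy positions 6–8 → average rank 7.
Batch Y values → pooled ranks: 3.5→4, 2.5→7, 4.7→1, 2.5→7, 4→2.5
Rank sum = 4 + 7 + 1 + 7 + 2.5 = 21.5

21.5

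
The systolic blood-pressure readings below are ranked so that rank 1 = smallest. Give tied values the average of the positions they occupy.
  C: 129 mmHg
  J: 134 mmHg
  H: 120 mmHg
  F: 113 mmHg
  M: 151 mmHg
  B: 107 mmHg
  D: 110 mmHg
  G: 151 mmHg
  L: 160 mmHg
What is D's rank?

2

Sorted (ascending): 107, 110, 113, 120, 129, 134, 151, 151, 160
The 2 values of 151 occupy positions 7–8 → average rank (7+8)/2 = 7.5.
D has value 110 mmHg → rank 2.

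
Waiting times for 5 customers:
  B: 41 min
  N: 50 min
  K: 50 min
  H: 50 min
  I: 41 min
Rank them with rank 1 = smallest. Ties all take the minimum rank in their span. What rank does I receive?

Sorted (ascending): 41, 41, 50, 50, 50
The 2 values of 41 occupy positions 1–2 → each gets rank 1.
The 3 values of 50 occupy positions 3–5 → each gets rank 3.
I has value 41 min → rank 1.

1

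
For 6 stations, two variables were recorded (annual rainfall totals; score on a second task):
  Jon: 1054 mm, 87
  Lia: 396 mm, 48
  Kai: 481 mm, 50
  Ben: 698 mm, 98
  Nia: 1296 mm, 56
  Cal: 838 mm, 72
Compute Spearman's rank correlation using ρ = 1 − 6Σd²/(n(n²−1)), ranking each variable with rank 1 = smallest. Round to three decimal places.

Ranks of variable 1: 5, 1, 2, 3, 6, 4
Ranks of variable 2: 5, 1, 2, 6, 3, 4
d = r₁ − r₂: 0, 0, 0, -3, 3, 0
d²: 0, 0, 0, 9, 9, 0; Σd² = 18
ρ = 1 − 6·18/(6·35) = 1 − 108/210 = 0.486

0.486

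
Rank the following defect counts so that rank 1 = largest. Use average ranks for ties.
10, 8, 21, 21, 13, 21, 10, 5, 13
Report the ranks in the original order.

6.5, 8, 2, 2, 4.5, 2, 6.5, 9, 4.5

Sorted (descending): 21, 21, 21, 13, 13, 10, 10, 8, 5
The 3 values of 21 occupy positions 1–3 → average rank 2.
The 2 values of 13 occupy positions 4–5 → average rank (4+5)/2 = 4.5.
The 2 values of 10 occupy positions 6–7 → average rank (6+7)/2 = 6.5.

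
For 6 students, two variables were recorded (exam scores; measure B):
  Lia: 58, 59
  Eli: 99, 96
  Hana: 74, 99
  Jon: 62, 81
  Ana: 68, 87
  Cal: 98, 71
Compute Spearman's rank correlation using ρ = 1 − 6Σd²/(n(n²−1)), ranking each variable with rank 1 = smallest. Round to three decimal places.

0.543

Ranks of variable 1: 1, 6, 4, 2, 3, 5
Ranks of variable 2: 1, 5, 6, 3, 4, 2
d = r₁ − r₂: 0, 1, -2, -1, -1, 3
d²: 0, 1, 4, 1, 1, 9; Σd² = 16
ρ = 1 − 6·16/(6·35) = 1 − 96/210 = 0.543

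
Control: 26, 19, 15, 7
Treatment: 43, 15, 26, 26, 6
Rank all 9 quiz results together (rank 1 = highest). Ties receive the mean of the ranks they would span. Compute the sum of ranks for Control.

22.5

Sorted (descending): 43, 26, 26, 26, 19, 15, 15, 7, 6
The 3 values of 26 occupy positions 2–4 → average rank 3.
The 2 values of 15 occupy positions 6–7 → average rank (6+7)/2 = 6.5.
Control values → pooled ranks: 26→3, 19→5, 15→6.5, 7→8
Rank sum = 3 + 5 + 6.5 + 8 = 22.5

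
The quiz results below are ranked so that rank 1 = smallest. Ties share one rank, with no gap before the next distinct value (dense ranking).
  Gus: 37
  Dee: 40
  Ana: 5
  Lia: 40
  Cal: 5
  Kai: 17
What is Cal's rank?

Sorted (ascending): 5, 5, 17, 37, 40, 40
The 2 values of 5 share dense rank 1.
The 2 values of 40 share dense rank 4.
Remaining distinct values take the next consecutive integers.
Cal has value 5 → rank 1.

1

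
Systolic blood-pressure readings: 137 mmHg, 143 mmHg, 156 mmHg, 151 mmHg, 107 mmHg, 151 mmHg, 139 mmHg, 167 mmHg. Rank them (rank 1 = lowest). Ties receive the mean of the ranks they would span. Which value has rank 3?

139

Sorted (ascending): 107, 137, 139, 143, 151, 151, 156, 167
The 2 values of 151 occupy positions 5–6 → average rank (5+6)/2 = 5.5.
Rank 3 → value 139.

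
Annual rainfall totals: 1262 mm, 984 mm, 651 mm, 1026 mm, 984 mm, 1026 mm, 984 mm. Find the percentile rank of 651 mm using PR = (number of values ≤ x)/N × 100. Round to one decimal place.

14.3

N = 7.
Strictly below 651: 0. Equal to 651: 1.
PR = 1/7 × 100 = 14.3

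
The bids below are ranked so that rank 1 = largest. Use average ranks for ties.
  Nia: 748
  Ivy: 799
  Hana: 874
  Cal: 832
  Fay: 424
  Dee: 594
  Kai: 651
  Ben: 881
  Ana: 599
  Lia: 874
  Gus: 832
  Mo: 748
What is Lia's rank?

2.5

Sorted (descending): 881, 874, 874, 832, 832, 799, 748, 748, 651, 599, 594, 424
The 2 values of 874 occupy positions 2–3 → average rank (2+3)/2 = 2.5.
The 2 values of 832 occupy positions 4–5 → average rank (4+5)/2 = 4.5.
The 2 values of 748 occupy positions 7–8 → average rank (7+8)/2 = 7.5.
Lia has value 874 → rank 2.5.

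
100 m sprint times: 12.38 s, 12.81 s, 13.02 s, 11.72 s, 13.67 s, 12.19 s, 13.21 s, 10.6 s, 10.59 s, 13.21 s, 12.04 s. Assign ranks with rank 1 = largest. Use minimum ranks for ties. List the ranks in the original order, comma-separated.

Sorted (descending): 13.67, 13.21, 13.21, 13.02, 12.81, 12.38, 12.19, 12.04, 11.72, 10.6, 10.59
The 2 values of 13.21 occupy positions 2–3 → each gets rank 2.

6, 5, 4, 9, 1, 7, 2, 10, 11, 2, 8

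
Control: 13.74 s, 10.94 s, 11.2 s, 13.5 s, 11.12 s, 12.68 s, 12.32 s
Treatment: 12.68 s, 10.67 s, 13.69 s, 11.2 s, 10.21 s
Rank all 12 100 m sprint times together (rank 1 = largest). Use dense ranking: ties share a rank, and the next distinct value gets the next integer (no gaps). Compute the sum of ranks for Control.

Sorted (descending): 13.74, 13.69, 13.5, 12.68, 12.68, 12.32, 11.2, 11.2, 11.12, 10.94, 10.67, 10.21
The 2 values of 12.68 share dense rank 4.
The 2 values of 11.2 share dense rank 6.
Remaining distinct values take the next consecutive integers.
Control values → pooled ranks: 13.74→1, 10.94→8, 11.2→6, 13.5→3, 11.12→7, 12.68→4, 12.32→5
Rank sum = 1 + 8 + 6 + 3 + 7 + 4 + 5 = 34

34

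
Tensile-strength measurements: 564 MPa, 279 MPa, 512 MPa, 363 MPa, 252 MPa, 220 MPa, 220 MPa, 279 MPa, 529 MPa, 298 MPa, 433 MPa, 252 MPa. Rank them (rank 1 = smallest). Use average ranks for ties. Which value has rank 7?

Sorted (ascending): 220, 220, 252, 252, 279, 279, 298, 363, 433, 512, 529, 564
The 2 values of 220 occupy positions 1–2 → average rank (1+2)/2 = 1.5.
The 2 values of 252 occupy positions 3–4 → average rank (3+4)/2 = 3.5.
The 2 values of 279 occupy positions 5–6 → average rank (5+6)/2 = 5.5.
Rank 7 → value 298.

298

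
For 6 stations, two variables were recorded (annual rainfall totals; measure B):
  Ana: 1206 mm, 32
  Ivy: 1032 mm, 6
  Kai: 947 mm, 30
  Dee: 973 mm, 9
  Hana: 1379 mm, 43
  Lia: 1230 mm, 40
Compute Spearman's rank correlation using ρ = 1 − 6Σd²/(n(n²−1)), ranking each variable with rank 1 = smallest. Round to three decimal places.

Ranks of variable 1: 4, 3, 1, 2, 6, 5
Ranks of variable 2: 4, 1, 3, 2, 6, 5
d = r₁ − r₂: 0, 2, -2, 0, 0, 0
d²: 0, 4, 4, 0, 0, 0; Σd² = 8
ρ = 1 − 6·8/(6·35) = 1 − 48/210 = 0.771

0.771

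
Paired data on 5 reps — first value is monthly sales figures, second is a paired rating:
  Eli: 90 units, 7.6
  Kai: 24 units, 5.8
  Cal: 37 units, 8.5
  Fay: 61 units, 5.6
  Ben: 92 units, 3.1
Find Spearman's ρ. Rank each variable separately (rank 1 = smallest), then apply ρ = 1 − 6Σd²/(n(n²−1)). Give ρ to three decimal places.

-0.500

Ranks of variable 1: 4, 1, 2, 3, 5
Ranks of variable 2: 4, 3, 5, 2, 1
d = r₁ − r₂: 0, -2, -3, 1, 4
d²: 0, 4, 9, 1, 16; Σd² = 30
ρ = 1 − 6·30/(5·24) = 1 − 180/120 = -0.500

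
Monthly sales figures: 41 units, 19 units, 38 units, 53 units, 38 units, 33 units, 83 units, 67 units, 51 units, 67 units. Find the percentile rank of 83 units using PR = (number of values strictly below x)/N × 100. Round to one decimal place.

N = 10.
Strictly below 83: 9. Equal to 83: 1.
PR = 9/10 × 100 = 90.0

90.0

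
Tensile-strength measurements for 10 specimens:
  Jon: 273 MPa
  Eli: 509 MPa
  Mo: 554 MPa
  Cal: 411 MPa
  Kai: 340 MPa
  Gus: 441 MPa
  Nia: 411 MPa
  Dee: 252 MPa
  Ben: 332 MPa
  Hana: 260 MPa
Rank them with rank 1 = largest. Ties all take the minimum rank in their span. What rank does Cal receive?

4

Sorted (descending): 554, 509, 441, 411, 411, 340, 332, 273, 260, 252
The 2 values of 411 occupy positions 4–5 → each gets rank 4.
Cal has value 411 MPa → rank 4.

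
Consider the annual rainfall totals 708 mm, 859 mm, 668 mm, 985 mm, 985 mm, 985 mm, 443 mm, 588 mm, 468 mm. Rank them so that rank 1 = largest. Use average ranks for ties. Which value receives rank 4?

Sorted (descending): 985, 985, 985, 859, 708, 668, 588, 468, 443
The 3 values of 985 occupy positions 1–3 → average rank 2.
Rank 4 → value 859.

859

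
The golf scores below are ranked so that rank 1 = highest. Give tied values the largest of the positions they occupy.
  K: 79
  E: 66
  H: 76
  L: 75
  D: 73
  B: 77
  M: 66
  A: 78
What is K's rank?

Sorted (descending): 79, 78, 77, 76, 75, 73, 66, 66
The 2 values of 66 occupy positions 7–8 → each gets rank 8.
K has value 79 → rank 1.

1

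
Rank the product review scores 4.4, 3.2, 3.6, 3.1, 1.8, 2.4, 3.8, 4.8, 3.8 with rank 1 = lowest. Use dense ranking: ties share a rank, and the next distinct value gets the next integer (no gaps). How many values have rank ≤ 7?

8

Sorted (ascending): 1.8, 2.4, 3.1, 3.2, 3.6, 3.8, 3.8, 4.4, 4.8
The 2 values of 3.8 share dense rank 6.
Remaining distinct values take the next consecutive integers.
Ranks ≤ 7: {1, 2, 3, 4, 5, 6, 6, 7} → 8 values.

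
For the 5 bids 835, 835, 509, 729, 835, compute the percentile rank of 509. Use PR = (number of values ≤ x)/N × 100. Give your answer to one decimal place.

N = 5.
Strictly below 509: 0. Equal to 509: 1.
PR = 1/5 × 100 = 20.0

20.0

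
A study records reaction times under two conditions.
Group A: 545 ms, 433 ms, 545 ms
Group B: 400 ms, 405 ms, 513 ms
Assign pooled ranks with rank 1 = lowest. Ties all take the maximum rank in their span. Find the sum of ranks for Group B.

Sorted (ascending): 400, 405, 433, 513, 545, 545
The 2 values of 545 occupy positions 5–6 → each gets rank 6.
Group B values → pooled ranks: 400→1, 405→2, 513→4
Rank sum = 1 + 2 + 4 = 7

7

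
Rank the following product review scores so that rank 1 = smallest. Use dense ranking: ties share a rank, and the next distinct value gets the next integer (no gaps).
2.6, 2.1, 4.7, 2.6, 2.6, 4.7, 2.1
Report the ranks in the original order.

2, 1, 3, 2, 2, 3, 1

Sorted (ascending): 2.1, 2.1, 2.6, 2.6, 2.6, 4.7, 4.7
The 2 values of 2.1 share dense rank 1.
The 3 values of 2.6 share dense rank 2.
The 2 values of 4.7 share dense rank 3.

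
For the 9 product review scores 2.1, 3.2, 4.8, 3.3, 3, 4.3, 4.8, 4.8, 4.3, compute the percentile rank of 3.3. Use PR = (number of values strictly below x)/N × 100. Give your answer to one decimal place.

33.3

N = 9.
Strictly below 3.3: 3. Equal to 3.3: 1.
PR = 3/9 × 100 = 33.3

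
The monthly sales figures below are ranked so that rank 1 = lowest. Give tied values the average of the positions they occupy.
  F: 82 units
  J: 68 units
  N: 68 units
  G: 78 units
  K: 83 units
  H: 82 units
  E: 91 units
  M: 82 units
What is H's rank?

Sorted (ascending): 68, 68, 78, 82, 82, 82, 83, 91
The 2 values of 68 occupy positions 1–2 → average rank (1+2)/2 = 1.5.
The 3 values of 82 occupy positions 4–6 → average rank 5.
H has value 82 units → rank 5.

5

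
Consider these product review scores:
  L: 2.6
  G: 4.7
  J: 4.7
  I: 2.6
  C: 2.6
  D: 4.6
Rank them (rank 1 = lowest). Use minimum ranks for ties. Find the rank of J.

Sorted (ascending): 2.6, 2.6, 2.6, 4.6, 4.7, 4.7
The 3 values of 2.6 occupy positions 1–3 → each gets rank 1.
The 2 values of 4.7 occupy positions 5–6 → each gets rank 5.
J has value 4.7 → rank 5.

5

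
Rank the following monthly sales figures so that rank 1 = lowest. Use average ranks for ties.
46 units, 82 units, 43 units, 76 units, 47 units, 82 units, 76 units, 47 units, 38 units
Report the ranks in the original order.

3, 8.5, 2, 6.5, 4.5, 8.5, 6.5, 4.5, 1

Sorted (ascending): 38, 43, 46, 47, 47, 76, 76, 82, 82
The 2 values of 47 occupy positions 4–5 → average rank (4+5)/2 = 4.5.
The 2 values of 76 occupy positions 6–7 → average rank (6+7)/2 = 6.5.
The 2 values of 82 occupy positions 8–9 → average rank (8+9)/2 = 8.5.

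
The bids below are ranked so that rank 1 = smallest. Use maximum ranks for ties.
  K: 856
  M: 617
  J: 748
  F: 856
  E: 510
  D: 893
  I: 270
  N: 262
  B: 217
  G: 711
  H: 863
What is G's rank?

6

Sorted (ascending): 217, 262, 270, 510, 617, 711, 748, 856, 856, 863, 893
The 2 values of 856 occupy positions 8–9 → each gets rank 9.
G has value 711 → rank 6.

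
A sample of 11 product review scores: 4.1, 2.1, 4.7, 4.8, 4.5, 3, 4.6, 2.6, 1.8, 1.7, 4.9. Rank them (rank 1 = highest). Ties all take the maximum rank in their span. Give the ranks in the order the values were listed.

6, 9, 3, 2, 5, 7, 4, 8, 10, 11, 1

Sorted (descending): 4.9, 4.8, 4.7, 4.6, 4.5, 4.1, 3, 2.6, 2.1, 1.8, 1.7
No ties — each value takes its position as its rank.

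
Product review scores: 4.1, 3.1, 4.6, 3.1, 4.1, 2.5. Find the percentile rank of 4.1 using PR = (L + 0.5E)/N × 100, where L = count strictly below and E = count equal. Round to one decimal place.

N = 6.
Strictly below 4.1: 3. Equal to 4.1: 2.
PR = (3 + 0.5·2)/6 × 100 = 66.7

66.7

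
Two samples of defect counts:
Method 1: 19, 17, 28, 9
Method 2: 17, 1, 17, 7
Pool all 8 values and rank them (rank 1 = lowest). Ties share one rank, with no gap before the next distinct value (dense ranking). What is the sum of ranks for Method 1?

Sorted (ascending): 1, 7, 9, 17, 17, 17, 19, 28
The 3 values of 17 share dense rank 4.
Remaining distinct values take the next consecutive integers.
Method 1 values → pooled ranks: 19→5, 17→4, 28→6, 9→3
Rank sum = 5 + 4 + 6 + 3 = 18

18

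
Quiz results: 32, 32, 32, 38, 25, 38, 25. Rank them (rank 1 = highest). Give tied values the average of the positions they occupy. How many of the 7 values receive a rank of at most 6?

Sorted (descending): 38, 38, 32, 32, 32, 25, 25
The 2 values of 38 occupy positions 1–2 → average rank (1+2)/2 = 1.5.
The 3 values of 32 occupy positions 3–5 → average rank 4.
The 2 values of 25 occupy positions 6–7 → average rank (6+7)/2 = 6.5.
Ranks ≤ 6: {1.5, 1.5, 4, 4, 4} → 5 values.

5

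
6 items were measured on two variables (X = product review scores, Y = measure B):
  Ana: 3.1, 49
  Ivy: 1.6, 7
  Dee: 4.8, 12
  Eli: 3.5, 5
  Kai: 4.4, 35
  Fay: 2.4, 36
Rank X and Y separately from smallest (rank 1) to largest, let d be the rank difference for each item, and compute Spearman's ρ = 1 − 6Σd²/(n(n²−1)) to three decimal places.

Ranks of variable 1: 3, 1, 6, 4, 5, 2
Ranks of variable 2: 6, 2, 3, 1, 4, 5
d = r₁ − r₂: -3, -1, 3, 3, 1, -3
d²: 9, 1, 9, 9, 1, 9; Σd² = 38
ρ = 1 − 6·38/(6·35) = 1 − 228/210 = -0.086

-0.086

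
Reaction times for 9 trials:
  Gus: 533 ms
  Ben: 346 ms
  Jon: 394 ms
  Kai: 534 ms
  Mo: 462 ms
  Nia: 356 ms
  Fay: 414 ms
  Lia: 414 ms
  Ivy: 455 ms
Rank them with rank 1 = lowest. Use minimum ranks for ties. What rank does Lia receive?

4

Sorted (ascending): 346, 356, 394, 414, 414, 455, 462, 533, 534
The 2 values of 414 occupy positions 4–5 → each gets rank 4.
Lia has value 414 ms → rank 4.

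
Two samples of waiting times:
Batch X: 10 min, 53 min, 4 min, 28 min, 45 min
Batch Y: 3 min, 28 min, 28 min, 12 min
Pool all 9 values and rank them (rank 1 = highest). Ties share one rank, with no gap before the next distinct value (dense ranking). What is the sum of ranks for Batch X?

17

Sorted (descending): 53, 45, 28, 28, 28, 12, 10, 4, 3
The 3 values of 28 share dense rank 3.
Remaining distinct values take the next consecutive integers.
Batch X values → pooled ranks: 10→5, 53→1, 4→6, 28→3, 45→2
Rank sum = 5 + 1 + 6 + 3 + 2 = 17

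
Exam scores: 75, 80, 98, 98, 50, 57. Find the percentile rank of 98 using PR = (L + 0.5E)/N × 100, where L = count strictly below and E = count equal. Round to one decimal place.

N = 6.
Strictly below 98: 4. Equal to 98: 2.
PR = (4 + 0.5·2)/6 × 100 = 83.3

83.3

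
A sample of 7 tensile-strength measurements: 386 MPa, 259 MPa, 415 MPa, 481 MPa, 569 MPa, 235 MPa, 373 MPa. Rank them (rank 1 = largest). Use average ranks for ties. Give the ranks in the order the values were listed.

Sorted (descending): 569, 481, 415, 386, 373, 259, 235
No ties — each value takes its position as its rank.

4, 6, 3, 2, 1, 7, 5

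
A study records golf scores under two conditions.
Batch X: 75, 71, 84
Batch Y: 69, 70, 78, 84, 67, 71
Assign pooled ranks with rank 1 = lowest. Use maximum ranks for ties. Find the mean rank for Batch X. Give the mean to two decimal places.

Sorted (ascending): 67, 69, 70, 71, 71, 75, 78, 84, 84
The 2 values of 71 occupy positions 4–5 → each gets rank 5.
The 2 values of 84 occupy positions 8–9 → each gets rank 9.
Batch X values → pooled ranks: 75→6, 71→5, 84→9
Mean rank = (6 + 5 + 9) / 3 = 6.67

6.67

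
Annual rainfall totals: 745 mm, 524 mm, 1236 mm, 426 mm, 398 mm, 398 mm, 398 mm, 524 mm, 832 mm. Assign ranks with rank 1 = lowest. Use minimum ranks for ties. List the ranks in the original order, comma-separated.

7, 5, 9, 4, 1, 1, 1, 5, 8

Sorted (ascending): 398, 398, 398, 426, 524, 524, 745, 832, 1236
The 3 values of 398 occupy positions 1–3 → each gets rank 1.
The 2 values of 524 occupy positions 5–6 → each gets rank 5.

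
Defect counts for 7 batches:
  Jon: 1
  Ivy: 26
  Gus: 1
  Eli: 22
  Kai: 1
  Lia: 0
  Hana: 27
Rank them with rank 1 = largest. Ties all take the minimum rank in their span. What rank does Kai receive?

Sorted (descending): 27, 26, 22, 1, 1, 1, 0
The 3 values of 1 occupy positions 4–6 → each gets rank 4.
Kai has value 1 → rank 4.

4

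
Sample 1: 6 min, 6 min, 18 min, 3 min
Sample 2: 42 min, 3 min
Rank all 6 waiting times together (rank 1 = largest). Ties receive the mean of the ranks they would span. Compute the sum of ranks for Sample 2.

Sorted (descending): 42, 18, 6, 6, 3, 3
The 2 values of 6 occupy positions 3–4 → average rank (3+4)/2 = 3.5.
The 2 values of 3 occupy positions 5–6 → average rank (5+6)/2 = 5.5.
Sample 2 values → pooled ranks: 42→1, 3→5.5
Rank sum = 1 + 5.5 = 6.5

6.5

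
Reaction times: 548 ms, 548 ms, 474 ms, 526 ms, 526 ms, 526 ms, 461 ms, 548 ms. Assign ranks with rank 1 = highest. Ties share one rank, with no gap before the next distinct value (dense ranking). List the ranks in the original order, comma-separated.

1, 1, 3, 2, 2, 2, 4, 1

Sorted (descending): 548, 548, 548, 526, 526, 526, 474, 461
The 3 values of 548 share dense rank 1.
The 3 values of 526 share dense rank 2.
Remaining distinct values take the next consecutive integers.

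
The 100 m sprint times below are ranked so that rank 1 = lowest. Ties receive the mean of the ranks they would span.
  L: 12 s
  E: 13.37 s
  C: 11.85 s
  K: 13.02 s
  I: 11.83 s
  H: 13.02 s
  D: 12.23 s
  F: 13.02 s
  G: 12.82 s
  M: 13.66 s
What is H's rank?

Sorted (ascending): 11.83, 11.85, 12, 12.23, 12.82, 13.02, 13.02, 13.02, 13.37, 13.66
The 3 values of 13.02 occupy positions 6–8 → average rank 7.
H has value 13.02 s → rank 7.

7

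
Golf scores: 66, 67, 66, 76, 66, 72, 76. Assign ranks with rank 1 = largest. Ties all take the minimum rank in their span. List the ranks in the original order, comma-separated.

Sorted (descending): 76, 76, 72, 67, 66, 66, 66
The 2 values of 76 occupy positions 1–2 → each gets rank 1.
The 3 values of 66 occupy positions 5–7 → each gets rank 5.

5, 4, 5, 1, 5, 3, 1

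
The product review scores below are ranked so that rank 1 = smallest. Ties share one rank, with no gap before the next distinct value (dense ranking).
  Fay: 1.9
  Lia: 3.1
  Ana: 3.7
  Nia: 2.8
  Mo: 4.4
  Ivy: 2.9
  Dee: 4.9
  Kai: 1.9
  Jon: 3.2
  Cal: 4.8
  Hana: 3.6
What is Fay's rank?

Sorted (ascending): 1.9, 1.9, 2.8, 2.9, 3.1, 3.2, 3.6, 3.7, 4.4, 4.8, 4.9
The 2 values of 1.9 share dense rank 1.
Remaining distinct values take the next consecutive integers.
Fay has value 1.9 → rank 1.

1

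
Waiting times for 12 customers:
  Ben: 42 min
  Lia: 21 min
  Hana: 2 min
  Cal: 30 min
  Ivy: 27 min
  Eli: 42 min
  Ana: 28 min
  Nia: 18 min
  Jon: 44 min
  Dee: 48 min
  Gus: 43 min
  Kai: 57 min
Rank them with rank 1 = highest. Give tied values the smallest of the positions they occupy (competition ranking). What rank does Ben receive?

5

Sorted (descending): 57, 48, 44, 43, 42, 42, 30, 28, 27, 21, 18, 2
The 2 values of 42 occupy positions 5–6 → each gets rank 5.
Ben has value 42 min → rank 5.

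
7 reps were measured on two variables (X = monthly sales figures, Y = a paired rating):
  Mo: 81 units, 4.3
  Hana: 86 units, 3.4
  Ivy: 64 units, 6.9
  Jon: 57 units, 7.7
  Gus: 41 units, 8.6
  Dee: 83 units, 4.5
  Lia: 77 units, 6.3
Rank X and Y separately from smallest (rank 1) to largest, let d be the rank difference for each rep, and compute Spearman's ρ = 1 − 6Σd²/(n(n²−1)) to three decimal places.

-0.964

Ranks of variable 1: 5, 7, 3, 2, 1, 6, 4
Ranks of variable 2: 2, 1, 5, 6, 7, 3, 4
d = r₁ − r₂: 3, 6, -2, -4, -6, 3, 0
d²: 9, 36, 4, 16, 36, 9, 0; Σd² = 110
ρ = 1 − 6·110/(7·48) = 1 − 660/336 = -0.964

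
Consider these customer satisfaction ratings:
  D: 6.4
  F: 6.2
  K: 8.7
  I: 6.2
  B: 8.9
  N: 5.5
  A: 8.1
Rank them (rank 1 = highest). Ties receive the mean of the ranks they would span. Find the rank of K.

Sorted (descending): 8.9, 8.7, 8.1, 6.4, 6.2, 6.2, 5.5
The 2 values of 6.2 occupy positions 5–6 → average rank (5+6)/2 = 5.5.
K has value 8.7 → rank 2.

2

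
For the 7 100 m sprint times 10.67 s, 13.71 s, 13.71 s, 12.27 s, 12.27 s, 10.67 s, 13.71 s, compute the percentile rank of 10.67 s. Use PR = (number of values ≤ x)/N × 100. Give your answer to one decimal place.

N = 7.
Strictly below 10.67: 0. Equal to 10.67: 2.
PR = 2/7 × 100 = 28.6

28.6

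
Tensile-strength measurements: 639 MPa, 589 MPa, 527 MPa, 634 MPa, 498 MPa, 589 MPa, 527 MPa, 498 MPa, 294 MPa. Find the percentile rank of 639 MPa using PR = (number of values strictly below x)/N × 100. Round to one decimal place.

88.9

N = 9.
Strictly below 639: 8. Equal to 639: 1.
PR = 8/9 × 100 = 88.9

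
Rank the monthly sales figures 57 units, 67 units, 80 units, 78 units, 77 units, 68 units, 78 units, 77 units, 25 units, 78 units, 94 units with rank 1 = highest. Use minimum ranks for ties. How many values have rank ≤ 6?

Sorted (descending): 94, 80, 78, 78, 78, 77, 77, 68, 67, 57, 25
The 3 values of 78 occupy positions 3–5 → each gets rank 3.
The 2 values of 77 occupy positions 6–7 → each gets rank 6.
Ranks ≤ 6: {1, 2, 3, 3, 3, 6, 6} → 7 values.

7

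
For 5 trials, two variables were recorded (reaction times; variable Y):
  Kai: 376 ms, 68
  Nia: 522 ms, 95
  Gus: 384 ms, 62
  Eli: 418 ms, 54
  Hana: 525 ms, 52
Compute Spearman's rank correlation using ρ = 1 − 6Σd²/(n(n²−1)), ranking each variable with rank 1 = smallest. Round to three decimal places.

-0.400

Ranks of variable 1: 1, 4, 2, 3, 5
Ranks of variable 2: 4, 5, 3, 2, 1
d = r₁ − r₂: -3, -1, -1, 1, 4
d²: 9, 1, 1, 1, 16; Σd² = 28
ρ = 1 − 6·28/(5·24) = 1 − 168/120 = -0.400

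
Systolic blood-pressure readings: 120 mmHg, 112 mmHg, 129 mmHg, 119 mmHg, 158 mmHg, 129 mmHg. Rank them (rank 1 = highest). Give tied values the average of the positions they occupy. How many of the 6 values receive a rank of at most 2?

1

Sorted (descending): 158, 129, 129, 120, 119, 112
The 2 values of 129 occupy positions 2–3 → average rank (2+3)/2 = 2.5.
Ranks ≤ 2: {1} → 1 value.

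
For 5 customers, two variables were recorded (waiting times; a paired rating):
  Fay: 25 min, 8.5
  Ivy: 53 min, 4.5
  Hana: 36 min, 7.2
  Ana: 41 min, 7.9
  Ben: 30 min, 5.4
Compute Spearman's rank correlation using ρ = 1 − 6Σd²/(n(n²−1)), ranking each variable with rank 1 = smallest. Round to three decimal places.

-0.600

Ranks of variable 1: 1, 5, 3, 4, 2
Ranks of variable 2: 5, 1, 3, 4, 2
d = r₁ − r₂: -4, 4, 0, 0, 0
d²: 16, 16, 0, 0, 0; Σd² = 32
ρ = 1 − 6·32/(5·24) = 1 − 192/120 = -0.600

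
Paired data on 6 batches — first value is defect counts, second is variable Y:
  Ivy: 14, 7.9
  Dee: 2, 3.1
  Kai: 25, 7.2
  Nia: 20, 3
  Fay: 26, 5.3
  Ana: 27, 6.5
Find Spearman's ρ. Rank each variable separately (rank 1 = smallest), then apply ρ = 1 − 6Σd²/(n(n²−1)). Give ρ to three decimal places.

Ranks of variable 1: 2, 1, 4, 3, 5, 6
Ranks of variable 2: 6, 2, 5, 1, 3, 4
d = r₁ − r₂: -4, -1, -1, 2, 2, 2
d²: 16, 1, 1, 4, 4, 4; Σd² = 30
ρ = 1 − 6·30/(6·35) = 1 − 180/210 = 0.143

0.143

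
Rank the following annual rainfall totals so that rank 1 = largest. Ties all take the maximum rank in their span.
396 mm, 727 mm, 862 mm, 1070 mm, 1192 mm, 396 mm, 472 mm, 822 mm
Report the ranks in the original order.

8, 5, 3, 2, 1, 8, 6, 4

Sorted (descending): 1192, 1070, 862, 822, 727, 472, 396, 396
The 2 values of 396 occupy positions 7–8 → each gets rank 8.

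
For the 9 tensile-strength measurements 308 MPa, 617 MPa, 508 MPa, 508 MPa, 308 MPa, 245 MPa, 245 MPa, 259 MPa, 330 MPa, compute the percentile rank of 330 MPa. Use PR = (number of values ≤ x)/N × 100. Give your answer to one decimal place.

66.7

N = 9.
Strictly below 330: 5. Equal to 330: 1.
PR = 6/9 × 100 = 66.7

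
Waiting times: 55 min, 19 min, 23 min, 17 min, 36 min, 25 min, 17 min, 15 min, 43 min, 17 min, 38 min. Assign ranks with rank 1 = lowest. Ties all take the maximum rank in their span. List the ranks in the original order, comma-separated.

Sorted (ascending): 15, 17, 17, 17, 19, 23, 25, 36, 38, 43, 55
The 3 values of 17 occupy positions 2–4 → each gets rank 4.

11, 5, 6, 4, 8, 7, 4, 1, 10, 4, 9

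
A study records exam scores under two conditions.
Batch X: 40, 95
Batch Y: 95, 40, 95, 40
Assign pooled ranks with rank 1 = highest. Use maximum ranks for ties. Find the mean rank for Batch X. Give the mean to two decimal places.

Sorted (descending): 95, 95, 95, 40, 40, 40
The 3 values of 95 occupy positions 1–3 → each gets rank 3.
The 3 values of 40 occupy positions 4–6 → each gets rank 6.
Batch X values → pooled ranks: 40→6, 95→3
Mean rank = (6 + 3) / 2 = 4.50

4.50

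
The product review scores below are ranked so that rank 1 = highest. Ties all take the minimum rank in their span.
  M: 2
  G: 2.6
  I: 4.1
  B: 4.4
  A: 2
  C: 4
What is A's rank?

Sorted (descending): 4.4, 4.1, 4, 2.6, 2, 2
The 2 values of 2 occupy positions 5–6 → each gets rank 5.
A has value 2 → rank 5.

5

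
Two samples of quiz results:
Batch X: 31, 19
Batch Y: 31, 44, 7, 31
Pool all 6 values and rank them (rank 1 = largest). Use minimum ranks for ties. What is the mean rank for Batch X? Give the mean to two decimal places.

Sorted (descending): 44, 31, 31, 31, 19, 7
The 3 values of 31 occupy positions 2–4 → each gets rank 2.
Batch X values → pooled ranks: 31→2, 19→5
Mean rank = (2 + 5) / 2 = 3.50

3.50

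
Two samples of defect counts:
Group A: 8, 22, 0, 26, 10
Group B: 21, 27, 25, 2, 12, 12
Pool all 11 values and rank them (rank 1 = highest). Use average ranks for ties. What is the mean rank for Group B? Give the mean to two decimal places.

5.33

Sorted (descending): 27, 26, 25, 22, 21, 12, 12, 10, 8, 2, 0
The 2 values of 12 occupy positions 6–7 → average rank (6+7)/2 = 6.5.
Group B values → pooled ranks: 21→5, 27→1, 25→3, 2→10, 12→6.5, 12→6.5
Mean rank = (5 + 1 + 3 + 10 + 6.5 + 6.5) / 6 = 5.33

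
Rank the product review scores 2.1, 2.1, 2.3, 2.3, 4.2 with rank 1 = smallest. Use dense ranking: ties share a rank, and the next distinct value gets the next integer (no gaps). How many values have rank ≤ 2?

Sorted (ascending): 2.1, 2.1, 2.3, 2.3, 4.2
The 2 values of 2.1 share dense rank 1.
The 2 values of 2.3 share dense rank 2.
Remaining distinct values take the next consecutive integers.
Ranks ≤ 2: {1, 1, 2, 2} → 4 values.

4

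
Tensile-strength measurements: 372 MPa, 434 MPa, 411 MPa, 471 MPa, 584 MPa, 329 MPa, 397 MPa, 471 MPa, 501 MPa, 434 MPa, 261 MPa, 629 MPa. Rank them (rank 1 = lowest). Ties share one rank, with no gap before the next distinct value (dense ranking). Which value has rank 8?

Sorted (ascending): 261, 329, 372, 397, 411, 434, 434, 471, 471, 501, 584, 629
The 2 values of 434 share dense rank 6.
The 2 values of 471 share dense rank 7.
Remaining distinct values take the next consecutive integers.
Rank 8 → value 501.

501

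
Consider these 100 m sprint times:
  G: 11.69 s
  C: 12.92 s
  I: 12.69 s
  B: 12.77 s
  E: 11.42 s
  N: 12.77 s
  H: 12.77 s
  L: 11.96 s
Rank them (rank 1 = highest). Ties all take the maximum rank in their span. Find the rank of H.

4

Sorted (descending): 12.92, 12.77, 12.77, 12.77, 12.69, 11.96, 11.69, 11.42
The 3 values of 12.77 occupy positions 2–4 → each gets rank 4.
H has value 12.77 s → rank 4.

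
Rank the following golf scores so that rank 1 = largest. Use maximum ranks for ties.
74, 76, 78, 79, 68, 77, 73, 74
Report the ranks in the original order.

Sorted (descending): 79, 78, 77, 76, 74, 74, 73, 68
The 2 values of 74 occupy positions 5–6 → each gets rank 6.

6, 4, 2, 1, 8, 3, 7, 6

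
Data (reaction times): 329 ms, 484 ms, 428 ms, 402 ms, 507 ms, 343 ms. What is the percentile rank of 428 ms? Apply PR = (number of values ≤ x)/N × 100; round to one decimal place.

N = 6.
Strictly below 428: 3. Equal to 428: 1.
PR = 4/6 × 100 = 66.7

66.7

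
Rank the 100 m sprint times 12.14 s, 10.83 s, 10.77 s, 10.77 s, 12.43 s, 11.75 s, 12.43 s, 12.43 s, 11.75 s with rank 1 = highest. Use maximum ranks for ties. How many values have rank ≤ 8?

7

Sorted (descending): 12.43, 12.43, 12.43, 12.14, 11.75, 11.75, 10.83, 10.77, 10.77
The 3 values of 12.43 occupy positions 1–3 → each gets rank 3.
The 2 values of 11.75 occupy positions 5–6 → each gets rank 6.
The 2 values of 10.77 occupy positions 8–9 → each gets rank 9.
Ranks ≤ 8: {3, 3, 3, 4, 6, 6, 7} → 7 values.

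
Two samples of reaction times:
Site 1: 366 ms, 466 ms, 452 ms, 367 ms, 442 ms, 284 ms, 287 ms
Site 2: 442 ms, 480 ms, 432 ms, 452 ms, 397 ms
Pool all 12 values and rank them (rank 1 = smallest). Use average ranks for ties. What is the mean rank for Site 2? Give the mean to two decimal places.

Sorted (ascending): 284, 287, 366, 367, 397, 432, 442, 442, 452, 452, 466, 480
The 2 values of 442 occupy positions 7–8 → average rank (7+8)/2 = 7.5.
The 2 values of 452 occupy positions 9–10 → average rank (9+10)/2 = 9.5.
Site 2 values → pooled ranks: 442→7.5, 480→12, 432→6, 452→9.5, 397→5
Mean rank = (7.5 + 12 + 6 + 9.5 + 5) / 5 = 8.00

8.00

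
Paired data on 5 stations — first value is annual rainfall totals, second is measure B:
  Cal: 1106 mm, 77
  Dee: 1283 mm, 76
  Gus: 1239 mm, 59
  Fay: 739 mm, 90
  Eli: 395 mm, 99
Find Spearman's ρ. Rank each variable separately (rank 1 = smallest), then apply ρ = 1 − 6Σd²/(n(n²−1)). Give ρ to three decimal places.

Ranks of variable 1: 3, 5, 4, 2, 1
Ranks of variable 2: 3, 2, 1, 4, 5
d = r₁ − r₂: 0, 3, 3, -2, -4
d²: 0, 9, 9, 4, 16; Σd² = 38
ρ = 1 − 6·38/(5·24) = 1 − 228/120 = -0.900

-0.900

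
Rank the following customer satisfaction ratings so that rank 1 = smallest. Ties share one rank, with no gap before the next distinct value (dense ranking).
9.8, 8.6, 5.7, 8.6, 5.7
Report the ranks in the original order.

Sorted (ascending): 5.7, 5.7, 8.6, 8.6, 9.8
The 2 values of 5.7 share dense rank 1.
The 2 values of 8.6 share dense rank 2.
Remaining distinct values take the next consecutive integers.

3, 2, 1, 2, 1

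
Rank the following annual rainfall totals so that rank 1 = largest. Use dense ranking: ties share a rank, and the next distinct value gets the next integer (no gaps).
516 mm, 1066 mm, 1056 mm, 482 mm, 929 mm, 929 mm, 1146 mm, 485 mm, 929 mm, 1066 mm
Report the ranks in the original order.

Sorted (descending): 1146, 1066, 1066, 1056, 929, 929, 929, 516, 485, 482
The 2 values of 1066 share dense rank 2.
The 3 values of 929 share dense rank 4.
Remaining distinct values take the next consecutive integers.

5, 2, 3, 7, 4, 4, 1, 6, 4, 2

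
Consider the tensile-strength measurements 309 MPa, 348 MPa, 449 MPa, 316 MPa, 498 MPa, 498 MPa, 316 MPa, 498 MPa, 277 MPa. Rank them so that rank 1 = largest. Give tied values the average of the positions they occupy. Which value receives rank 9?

277

Sorted (descending): 498, 498, 498, 449, 348, 316, 316, 309, 277
The 3 values of 498 occupy positions 1–3 → average rank 2.
The 2 values of 316 occupy positions 6–7 → average rank (6+7)/2 = 6.5.
Rank 9 → value 277.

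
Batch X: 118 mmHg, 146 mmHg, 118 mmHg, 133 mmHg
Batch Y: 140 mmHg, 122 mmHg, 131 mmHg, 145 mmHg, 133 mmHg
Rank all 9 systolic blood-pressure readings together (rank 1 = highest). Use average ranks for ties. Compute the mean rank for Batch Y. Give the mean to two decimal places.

Sorted (descending): 146, 145, 140, 133, 133, 131, 122, 118, 118
The 2 values of 133 occupy positions 4–5 → average rank (4+5)/2 = 4.5.
The 2 values of 118 occupy positions 8–9 → average rank (8+9)/2 = 8.5.
Batch Y values → pooled ranks: 140→3, 122→7, 131→6, 145→2, 133→4.5
Mean rank = (3 + 7 + 6 + 2 + 4.5) / 5 = 4.50

4.50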